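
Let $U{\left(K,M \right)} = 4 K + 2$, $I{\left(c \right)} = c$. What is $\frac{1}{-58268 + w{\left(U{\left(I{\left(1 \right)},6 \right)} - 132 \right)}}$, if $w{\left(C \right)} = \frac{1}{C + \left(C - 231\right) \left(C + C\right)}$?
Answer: $- \frac{89838}{5234680583} \approx -1.7162 \cdot 10^{-5}$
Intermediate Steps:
$U{\left(K,M \right)} = 2 + 4 K$
$w{\left(C \right)} = \frac{1}{C + 2 C \left(-231 + C\right)}$ ($w{\left(C \right)} = \frac{1}{C + \left(-231 + C\right) 2 C} = \frac{1}{C + 2 C \left(-231 + C\right)}$)
$\frac{1}{-58268 + w{\left(U{\left(I{\left(1 \right)},6 \right)} - 132 \right)}} = \frac{1}{-58268 + \frac{1}{\left(\left(2 + 4 \cdot 1\right) - 132\right) \left(-461 + 2 \left(\left(2 + 4 \cdot 1\right) - 132\right)\right)}} = \frac{1}{-58268 + \frac{1}{\left(\left(2 + 4\right) - 132\right) \left(-461 + 2 \left(\left(2 + 4\right) - 132\right)\right)}} = \frac{1}{-58268 + \frac{1}{\left(6 - 132\right) \left(-461 + 2 \left(6 - 132\right)\right)}} = \frac{1}{-58268 + \frac{1}{\left(-126\right) \left(-461 + 2 \left(-126\right)\right)}} = \frac{1}{-58268 - \frac{1}{126 \left(-461 - 252\right)}} = \frac{1}{-58268 - \frac{1}{126 \left(-713\right)}} = \frac{1}{-58268 - - \frac{1}{89838}} = \frac{1}{-58268 + \frac{1}{89838}} = \frac{1}{- \frac{5234680583}{89838}} = - \frac{89838}{5234680583}$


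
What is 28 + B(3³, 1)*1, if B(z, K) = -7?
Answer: 21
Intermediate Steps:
28 + B(3³, 1)*1 = 28 - 7*1 = 28 - 7 = 21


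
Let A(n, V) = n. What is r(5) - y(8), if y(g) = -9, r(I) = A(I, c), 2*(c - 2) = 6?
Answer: 14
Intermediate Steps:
c = 5 (c = 2 + (½)*6 = 2 + 3 = 5)
r(I) = I
r(5) - y(8) = 5 - 1*(-9) = 5 + 9 = 14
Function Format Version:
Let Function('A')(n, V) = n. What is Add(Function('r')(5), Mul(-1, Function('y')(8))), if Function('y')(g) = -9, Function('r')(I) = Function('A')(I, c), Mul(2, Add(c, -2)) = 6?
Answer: 14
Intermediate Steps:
c = 5 (c = Add(2, Mul(Rational(1, 2), 6)) = Add(2, 3) = 5)
Function('r')(I) = I
Add(Function('r')(5), Mul(-1, Function('y')(8))) = Add(5, Mul(-1, -9)) = Add(5, 9) = 14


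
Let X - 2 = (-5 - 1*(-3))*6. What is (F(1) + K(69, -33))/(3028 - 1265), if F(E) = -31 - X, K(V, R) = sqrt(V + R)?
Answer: -15/1763 ≈ -0.0085082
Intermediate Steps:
K(V, R) = sqrt(R + V)
X = -10 (X = 2 + (-5 - 1*(-3))*6 = 2 + (-5 + 3)*6 = 2 - 2*6 = 2 - 12 = -10)
F(E) = -21 (F(E) = -31 - 1*(-10) = -31 + 10 = -21)
(F(1) + K(69, -33))/(3028 - 1265) = (-21 + sqrt(-33 + 69))/(3028 - 1265) = (-21 + sqrt(36))/1763 = (-21 + 6)*(1/1763) = -15*1/1763 = -15/1763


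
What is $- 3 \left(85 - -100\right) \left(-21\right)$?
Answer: $11655$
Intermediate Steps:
$- 3 \left(85 - -100\right) \left(-21\right) = - 3 \left(85 + 100\right) \left(-21\right) = \left(-3\right) 185 \left(-21\right) = \left(-555\right) \left(-21\right) = 11655$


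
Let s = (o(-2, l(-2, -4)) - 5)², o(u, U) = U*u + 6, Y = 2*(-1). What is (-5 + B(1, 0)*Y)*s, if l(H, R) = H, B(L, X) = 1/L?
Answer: -175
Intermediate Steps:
Y = -2
o(u, U) = 6 + U*u
s = 25 (s = ((6 - 2*(-2)) - 5)² = ((6 + 4) - 5)² = (10 - 5)² = 5² = 25)
(-5 + B(1, 0)*Y)*s = (-5 - 2/1)*25 = (-5 + 1*(-2))*25 = (-5 - 2)*25 = -7*25 = -175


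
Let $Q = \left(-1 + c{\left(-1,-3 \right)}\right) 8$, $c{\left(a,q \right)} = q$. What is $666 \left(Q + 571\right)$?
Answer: $358974$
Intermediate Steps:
$Q = -32$ ($Q = \left(-1 - 3\right) 8 = \left(-4\right) 8 = -32$)
$666 \left(Q + 571\right) = 666 \left(-32 + 571\right) = 666 \cdot 539 = 358974$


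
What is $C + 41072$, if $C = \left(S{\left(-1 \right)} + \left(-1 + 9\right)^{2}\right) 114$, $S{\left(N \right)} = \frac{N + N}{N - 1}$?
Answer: $48482$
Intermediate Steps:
$S{\left(N \right)} = \frac{2 N}{-1 + N}$
$C = 7410$ ($C = \left(2 \left(-1\right) \frac{1}{-1 - 1} + \left(-1 + 9\right)^{2}\right) 114 = \left(2 \left(-1\right) \frac{1}{-2} + 8^{2}\right) 114 = \left(2 \left(-1\right) \left(- \frac{1}{2}\right) + 64\right) 114 = \left(1 + 64\right) 114 = 65 \cdot 114 = 7410$)
$C + 41072 = 7410 + 41072 = 48482$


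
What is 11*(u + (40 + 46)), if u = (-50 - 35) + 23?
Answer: 264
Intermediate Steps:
u = -62 (u = -85 + 23 = -62)
11*(u + (40 + 46)) = 11*(-62 + (40 + 46)) = 11*(-62 + 86) = 11*24 = 264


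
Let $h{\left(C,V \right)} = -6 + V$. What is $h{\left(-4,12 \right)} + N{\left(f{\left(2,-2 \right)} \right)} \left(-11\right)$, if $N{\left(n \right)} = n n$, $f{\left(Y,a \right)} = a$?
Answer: $-38$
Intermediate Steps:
$N{\left(n \right)} = n^{2}$
$h{\left(-4,12 \right)} + N{\left(f{\left(2,-2 \right)} \right)} \left(-11\right) = \left(-6 + 12\right) + \left(-2\right)^{2} \left(-11\right) = 6 + 4 \left(-11\right) = 6 - 44 = -38$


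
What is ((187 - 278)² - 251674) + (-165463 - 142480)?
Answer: -551336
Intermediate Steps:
((187 - 278)² - 251674) + (-165463 - 142480) = ((-91)² - 251674) - 307943 = (8281 - 251674) - 307943 = -243393 - 307943 = -551336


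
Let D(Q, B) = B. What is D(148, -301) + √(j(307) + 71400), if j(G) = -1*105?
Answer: -301 + 7*√1455 ≈ -33.989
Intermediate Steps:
j(G) = -105
D(148, -301) + √(j(307) + 71400) = -301 + √(-105 + 71400) = -301 + √71295 = -301 + 7*√1455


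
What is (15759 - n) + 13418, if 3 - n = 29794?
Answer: 58968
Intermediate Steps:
n = -29791 (n = 3 - 1*29794 = 3 - 29794 = -29791)
(15759 - n) + 13418 = (15759 - 1*(-29791)) + 13418 = (15759 + 29791) + 13418 = 45550 + 13418 = 58968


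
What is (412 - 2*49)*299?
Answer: 93886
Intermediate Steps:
(412 - 2*49)*299 = (412 - 98)*299 = 314*299 = 93886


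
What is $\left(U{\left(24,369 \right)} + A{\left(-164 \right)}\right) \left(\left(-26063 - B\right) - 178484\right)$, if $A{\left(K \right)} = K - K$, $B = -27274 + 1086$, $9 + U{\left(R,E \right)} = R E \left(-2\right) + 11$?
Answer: $3158737890$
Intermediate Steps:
$U{\left(R,E \right)} = 2 - 2 E R$ ($U{\left(R,E \right)} = -9 + \left(R E \left(-2\right) + 11\right) = -9 + \left(E R \left(-2\right) + 11\right) = -9 - \left(-11 + 2 E R\right) = 2 - 2 E R$)
$B = -26188$
$A{\left(K \right)} = 0$
$\left(U{\left(24,369 \right)} + A{\left(-164 \right)}\right) \left(\left(-26063 - B\right) - 178484\right) = \left(\left(2 - 738 \cdot 24\right) + 0\right) \left(\left(-26063 - -26188\right) - 178484\right) = \left(\left(2 - 17712\right) + 0\right) \left(\left(-26063 + 26188\right) - 178484\right) = \left(-17710 + 0\right) \left(125 - 178484\right) = \left(-17710\right) \left(-178359\right) = 3158737890$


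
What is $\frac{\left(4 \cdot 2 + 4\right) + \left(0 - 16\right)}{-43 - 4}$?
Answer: $\frac{4}{47} \approx 0.085106$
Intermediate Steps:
$\frac{\left(4 \cdot 2 + 4\right) + \left(0 - 16\right)}{-43 - 4} = \frac{\left(8 + 4\right) - 16}{-47} = - \frac{12 - 16}{47} = \left(- \frac{1}{47}\right) \left(-4\right) = \frac{4}{47}$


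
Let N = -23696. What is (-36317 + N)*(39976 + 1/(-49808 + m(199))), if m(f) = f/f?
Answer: -119490961960203/49807 ≈ -2.3991e+9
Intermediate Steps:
m(f) = 1
(-36317 + N)*(39976 + 1/(-49808 + m(199))) = (-36317 - 23696)*(39976 + 1/(-49808 + 1)) = -60013*(39976 + 1/(-49807)) = -60013*(39976 - 1/49807) = -60013*1991084631/49807 = -119490961960203/49807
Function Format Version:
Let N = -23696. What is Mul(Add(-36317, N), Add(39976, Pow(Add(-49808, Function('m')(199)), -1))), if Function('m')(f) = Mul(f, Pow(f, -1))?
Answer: Rational(-119490961960203, 49807) ≈ -2.3991e+9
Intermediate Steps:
Function('m')(f) = 1
Mul(Add(-36317, N), Add(39976, Pow(Add(-49808, Function('m')(199)), -1))) = Mul(Add(-36317, -23696), Add(39976, Pow(Add(-49808, 1), -1))) = Mul(-60013, Add(39976, Pow(-49807, -1))) = Mul(-60013, Add(39976, Rational(-1, 49807))) = Mul(-60013, Rational(1991084631, 49807)) = Rational(-119490961960203, 49807)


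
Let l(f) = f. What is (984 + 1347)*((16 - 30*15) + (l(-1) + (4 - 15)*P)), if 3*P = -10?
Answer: -928515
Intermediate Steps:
P = -10/3 (P = (⅓)*(-10) = -10/3 ≈ -3.3333)
(984 + 1347)*((16 - 30*15) + (l(-1) + (4 - 15)*P)) = (984 + 1347)*((16 - 30*15) + (-1 + (4 - 15)*(-10/3))) = 2331*((16 - 450) + (-1 - 11*(-10/3))) = 2331*(-434 + (-1 + 110/3)) = 2331*(-434 + 107/3) = 2331*(-1195/3) = -928515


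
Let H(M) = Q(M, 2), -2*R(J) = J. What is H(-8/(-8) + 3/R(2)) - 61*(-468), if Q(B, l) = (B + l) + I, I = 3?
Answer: 28551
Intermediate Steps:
R(J) = -J/2
Q(B, l) = 3 + B + l (Q(B, l) = (B + l) + 3 = 3 + B + l)
H(M) = 5 + M (H(M) = 3 + M + 2 = 5 + M)
H(-8/(-8) + 3/R(2)) - 61*(-468) = (5 + (-8/(-8) + 3/((-1/2*2)))) - 61*(-468) = (5 + (-8*(-1/8) + 3/(-1))) + 28548 = (5 + (1 + 3*(-1))) + 28548 = (5 + (1 - 3)) + 28548 = (5 - 2) + 28548 = 3 + 28548 = 28551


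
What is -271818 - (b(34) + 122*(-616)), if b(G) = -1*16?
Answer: -196650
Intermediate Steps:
b(G) = -16
-271818 - (b(34) + 122*(-616)) = -271818 - (-16 + 122*(-616)) = -271818 - (-16 - 75152) = -271818 - 1*(-75168) = -271818 + 75168 = -196650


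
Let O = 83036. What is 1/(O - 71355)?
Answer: 1/11681 ≈ 8.5609e-5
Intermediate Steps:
1/(O - 71355) = 1/(83036 - 71355) = 1/11681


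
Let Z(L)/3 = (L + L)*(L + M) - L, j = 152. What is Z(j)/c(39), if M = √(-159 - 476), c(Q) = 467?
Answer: 138168/467 + 912*I*√635/467 ≈ 295.86 + 49.211*I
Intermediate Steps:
M = I*√635 (M = √(-635) = I*√635 ≈ 25.199*I)
Z(L) = -3*L + 6*L*(L + I*√635) (Z(L) = 3*((L + L)*(L + I*√635) - L) = 3*((2*L)*(L + I*√635) - L) = 3*(2*L*(L + I*√635) - L) = 3*(-L + 2*L*(L + I*√635)) = -3*L + 6*L*(L + I*√635))
Z(j)/c(39) = (3*152*(-1 + 2*152 + 2*I*√635))/467 = (3*152*(-1 + 304 + 2*I*√635))*(1/467) = (3*152*(303 + 2*I*√635))*(1/467) = (138168 + 912*I*√635)*(1/467) = 138168/467 + 912*I*√635/467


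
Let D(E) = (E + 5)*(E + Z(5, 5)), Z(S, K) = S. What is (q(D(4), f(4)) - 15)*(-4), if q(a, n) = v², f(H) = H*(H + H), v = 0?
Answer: 60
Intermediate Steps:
D(E) = (5 + E)² (D(E) = (E + 5)*(E + 5) = (5 + E)*(5 + E) = (5 + E)²)
f(H) = 2*H² (f(H) = H*(2*H) = 2*H²)
q(a, n) = 0 (q(a, n) = 0² = 0)
(q(D(4), f(4)) - 15)*(-4) = (0 - 15)*(-4) = -15*(-4) = 60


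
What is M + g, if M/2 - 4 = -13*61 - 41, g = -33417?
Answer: -35077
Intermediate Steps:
M = -1660 (M = 8 + 2*(-13*61 - 41) = 8 + 2*(-793 - 41) = 8 + 2*(-834) = 8 - 1668 = -1660)
M + g = -1660 - 33417 = -35077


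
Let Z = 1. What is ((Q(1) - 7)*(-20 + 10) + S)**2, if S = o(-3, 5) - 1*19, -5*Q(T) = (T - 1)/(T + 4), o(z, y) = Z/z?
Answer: 23104/9 ≈ 2567.1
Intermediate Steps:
o(z, y) = 1/z
Q(T) = -(-1 + T)/(5*(4 + T)) (Q(T) = -(T - 1)/(5*(T + 4)) = -(-1 + T)/(5*(4 + T)))
S = -58/3 (S = 1/(-3) - 1*19 = -1/3 - 19 = -58/3 ≈ -19.333)
((Q(1) - 7)*(-20 + 10) + S)**2 = (((1 - 1*1)/(5*(4 + 1)) - 7)*(-20 + 10) - 58/3)**2 = (((1/5)*(1 - 1)/5 - 7)*(-10) - 58/3)**2 = (((1/5)*(1/5)*0 - 7)*(-10) - 58/3)**2 = ((0 - 7)*(-10) - 58/3)**2 = (-7*(-10) - 58/3)**2 = (70 - 58/3)**2 = (152/3)**2 = 23104/9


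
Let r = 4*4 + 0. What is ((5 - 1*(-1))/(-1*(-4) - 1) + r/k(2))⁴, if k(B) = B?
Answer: 10000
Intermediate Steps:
r = 16 (r = 16 + 0 = 16)
((5 - 1*(-1))/(-1*(-4) - 1) + r/k(2))⁴ = ((5 - 1*(-1))/(-1*(-4) - 1) + 16/2)⁴ = ((5 + 1)/(4 - 1) + 16*(½))⁴ = (6/3 + 8)⁴ = (6*(⅓) + 8)⁴ = (2 + 8)⁴ = 10⁴ = 10000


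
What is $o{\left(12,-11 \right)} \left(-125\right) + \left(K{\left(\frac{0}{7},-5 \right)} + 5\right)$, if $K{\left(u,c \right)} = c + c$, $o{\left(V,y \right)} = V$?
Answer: $-1505$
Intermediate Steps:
$K{\left(u,c \right)} = 2 c$
$o{\left(12,-11 \right)} \left(-125\right) + \left(K{\left(\frac{0}{7},-5 \right)} + 5\right) = 12 \left(-125\right) + \left(2 \left(-5\right) + 5\right) = -1500 + \left(-10 + 5\right) = -1500 - 5 = -1505$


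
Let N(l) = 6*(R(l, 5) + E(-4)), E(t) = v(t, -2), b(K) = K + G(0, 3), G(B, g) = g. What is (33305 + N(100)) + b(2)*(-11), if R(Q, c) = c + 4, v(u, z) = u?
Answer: 33280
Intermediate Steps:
b(K) = 3 + K (b(K) = K + 3 = 3 + K)
E(t) = t
R(Q, c) = 4 + c
N(l) = 30 (N(l) = 6*((4 + 5) - 4) = 6*(9 - 4) = 6*5 = 30)
(33305 + N(100)) + b(2)*(-11) = (33305 + 30) + (3 + 2)*(-11) = 33335 + 5*(-11) = 33335 - 55 = 33280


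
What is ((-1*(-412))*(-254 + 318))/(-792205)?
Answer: -26368/792205 ≈ -0.033284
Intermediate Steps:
((-1*(-412))*(-254 + 318))/(-792205) = (412*64)*(-1/792205) = 26368*(-1/792205) = -26368/792205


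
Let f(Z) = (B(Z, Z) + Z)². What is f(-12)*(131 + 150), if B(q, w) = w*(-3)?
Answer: 161856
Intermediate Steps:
B(q, w) = -3*w
f(Z) = 4*Z² (f(Z) = (-3*Z + Z)² = (-2*Z)² = 4*Z²)
f(-12)*(131 + 150) = (4*(-12)²)*(131 + 150) = (4*144)*281 = 576*281 = 161856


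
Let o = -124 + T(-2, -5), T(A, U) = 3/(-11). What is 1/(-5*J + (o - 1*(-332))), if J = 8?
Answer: 11/1845 ≈ 0.0059621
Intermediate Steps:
T(A, U) = -3/11 (T(A, U) = 3*(-1/11) = -3/11)
o = -1367/11 (o = -124 - 3/11 = -1367/11 ≈ -124.27)
1/(-5*J + (o - 1*(-332))) = 1/(-5*8 + (-1367/11 - 1*(-332))) = 1/(-40 + (-1367/11 + 332)) = 1/(-40 + 2285/11) = 1/(1845/11) = 11/1845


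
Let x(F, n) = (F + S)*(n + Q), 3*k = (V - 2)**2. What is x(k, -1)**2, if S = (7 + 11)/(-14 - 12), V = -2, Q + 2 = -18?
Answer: 1605289/169 ≈ 9498.8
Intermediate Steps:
Q = -20 (Q = -2 - 18 = -20)
S = -9/13 (S = 18/(-26) = 18*(-1/26) = -9/13 ≈ -0.69231)
k = 16/3 (k = (-2 - 2)**2/3 = (1/3)*(-4)**2 = (1/3)*16 = 16/3 ≈ 5.3333)
x(F, n) = (-20 + n)*(-9/13 + F) (x(F, n) = (F - 9/13)*(n - 20) = (-9/13 + F)*(-20 + n) = (-20 + n)*(-9/13 + F))
x(k, -1)**2 = (180/13 - 20*16/3 - 9/13*(-1) + (16/3)*(-1))**2 = (180/13 - 320/3 + 9/13 - 16/3)**2 = (-1267/13)**2 = 1605289/169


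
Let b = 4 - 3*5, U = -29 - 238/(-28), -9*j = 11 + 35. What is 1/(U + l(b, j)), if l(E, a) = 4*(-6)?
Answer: -2/89 ≈ -0.022472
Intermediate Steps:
j = -46/9 (j = -(11 + 35)/9 = -⅑*46 = -46/9 ≈ -5.1111)
U = -41/2 (U = -29 - 238*(-1)/28 = -29 - 7*(-17/14) = -29 + 17/2 = -41/2 ≈ -20.500)
b = -11 (b = 4 - 15 = -11)
l(E, a) = -24
1/(U + l(b, j)) = 1/(-41/2 - 24) = 1/(-89/2) = -2/89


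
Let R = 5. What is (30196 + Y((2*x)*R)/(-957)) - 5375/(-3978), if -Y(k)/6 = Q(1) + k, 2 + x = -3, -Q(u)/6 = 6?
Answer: 38319210881/1268982 ≈ 30197.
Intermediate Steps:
Q(u) = -36 (Q(u) = -6*6 = -36)
x = -5 (x = -2 - 3 = -5)
Y(k) = 216 - 6*k (Y(k) = -6*(-36 + k) = 216 - 6*k)
(30196 + Y((2*x)*R)/(-957)) - 5375/(-3978) = (30196 + (216 - 6*2*(-5)*5)/(-957)) - 5375/(-3978) = (30196 + (216 - (-60)*5)*(-1/957)) - 5375*(-1/3978) = (30196 + (216 - 6*(-50))*(-1/957)) + 5375/3978 = (30196 + (216 + 300)*(-1/957)) + 5375/3978 = (30196 + 516*(-1/957)) + 5375/3978 = (30196 - 172/319) + 5375/3978 = 9632352/319 + 5375/3978 = 38319210881/1268982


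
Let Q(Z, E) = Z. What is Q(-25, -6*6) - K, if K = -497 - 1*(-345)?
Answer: 127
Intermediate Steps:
K = -152 (K = -497 + 345 = -152)
Q(-25, -6*6) - K = -25 - 1*(-152) = -25 + 152 = 127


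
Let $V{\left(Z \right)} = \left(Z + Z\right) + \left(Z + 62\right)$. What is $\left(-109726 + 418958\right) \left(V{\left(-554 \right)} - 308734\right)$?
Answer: $-95965203488$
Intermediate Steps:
$V{\left(Z \right)} = 62 + 3 Z$ ($V{\left(Z \right)} = 2 Z + \left(62 + Z\right) = 62 + 3 Z$)
$\left(-109726 + 418958\right) \left(V{\left(-554 \right)} - 308734\right) = \left(-109726 + 418958\right) \left(\left(62 + 3 \left(-554\right)\right) - 308734\right) = 309232 \left(\left(62 - 1662\right) - 308734\right) = 309232 \left(-1600 - 308734\right) = 309232 \left(-310334\right) = -95965203488$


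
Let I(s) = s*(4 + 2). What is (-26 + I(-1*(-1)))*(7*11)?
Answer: -1540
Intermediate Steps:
I(s) = 6*s (I(s) = s*6 = 6*s)
(-26 + I(-1*(-1)))*(7*11) = (-26 + 6*(-1*(-1)))*(7*11) = (-26 + 6*1)*77 = (-26 + 6)*77 = -20*77 = -1540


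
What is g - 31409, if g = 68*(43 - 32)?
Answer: -30661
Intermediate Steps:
g = 748 (g = 68*11 = 748)
g - 31409 = 748 - 31409 = -30661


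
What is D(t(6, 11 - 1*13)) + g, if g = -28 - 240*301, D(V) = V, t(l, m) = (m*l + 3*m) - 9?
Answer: -72295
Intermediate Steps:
t(l, m) = -9 + 3*m + l*m (t(l, m) = (l*m + 3*m) - 9 = (3*m + l*m) - 9 = -9 + 3*m + l*m)
g = -72268 (g = -28 - 72240 = -72268)
D(t(6, 11 - 1*13)) + g = (-9 + 3*(11 - 1*13) + 6*(11 - 1*13)) - 72268 = (-9 + 3*(11 - 13) + 6*(11 - 13)) - 72268 = (-9 + 3*(-2) + 6*(-2)) - 72268 = (-9 - 6 - 12) - 72268 = -27 - 72268 = -72295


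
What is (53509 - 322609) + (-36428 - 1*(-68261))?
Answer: -237267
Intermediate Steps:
(53509 - 322609) + (-36428 - 1*(-68261)) = -269100 + (-36428 + 68261) = -269100 + 31833 = -237267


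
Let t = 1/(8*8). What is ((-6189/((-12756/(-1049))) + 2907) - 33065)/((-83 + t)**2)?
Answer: -133525404672/29983744423 ≈ -4.4533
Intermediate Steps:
t = 1/64 ≈ 0.015625
((-6189/((-12756/(-1049))) + 2907) - 33065)/((-83 + t)**2) = ((-6189/((-12756/(-1049))) + 2907) - 33065)/((-83 + 1/64)**2) = ((-6189/((-12756*(-1/1049))) + 2907) - 33065)/((-5311/64)**2) = ((-6189/12756/1049 + 2907) - 33065)/(28206721/4096) = ((-6189*1049/12756 + 2907) - 33065)*(4096/28206721) = ((-2164087/4252 + 2907) - 33065)*(4096/28206721) = (10196477/4252 - 33065)*(4096/28206721) = -130395903/4252*4096/28206721 = -133525404672/29983744423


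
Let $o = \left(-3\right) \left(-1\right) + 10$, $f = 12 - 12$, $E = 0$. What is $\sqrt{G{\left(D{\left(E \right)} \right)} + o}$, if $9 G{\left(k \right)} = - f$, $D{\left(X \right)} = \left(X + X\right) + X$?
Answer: $\sqrt{13} \approx 3.6056$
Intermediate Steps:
$f = 0$ ($f = 12 - 12 = 0$)
$D{\left(X \right)} = 3 X$ ($D{\left(X \right)} = 2 X + X = 3 X$)
$G{\left(k \right)} = 0$ ($G{\left(k \right)} = \frac{\left(-1\right) 0}{9} = \frac{1}{9} \cdot 0 = 0$)
$o = 13$ ($o = 3 + 10 = 13$)
$\sqrt{G{\left(D{\left(E \right)} \right)} + o} = \sqrt{0 + 13} = \sqrt{13}$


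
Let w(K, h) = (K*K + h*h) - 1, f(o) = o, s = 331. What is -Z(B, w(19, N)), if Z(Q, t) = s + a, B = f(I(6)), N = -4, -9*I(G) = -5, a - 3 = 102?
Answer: -436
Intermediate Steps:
a = 105 (a = 3 + 102 = 105)
I(G) = 5/9 (I(G) = -⅑*(-5) = 5/9)
B = 5/9 ≈ 0.55556
w(K, h) = -1 + K² + h² (w(K, h) = (K² + h²) - 1 = -1 + K² + h²)
Z(Q, t) = 436 (Z(Q, t) = 331 + 105 = 436)
-Z(B, w(19, N)) = -1*436 = -436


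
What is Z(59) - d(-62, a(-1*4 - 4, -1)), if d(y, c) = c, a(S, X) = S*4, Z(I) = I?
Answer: 91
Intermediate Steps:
a(S, X) = 4*S
Z(59) - d(-62, a(-1*4 - 4, -1)) = 59 - 4*(-1*4 - 4) = 59 - 4*(-4 - 4) = 59 - 4*(-8) = 59 - 1*(-32) = 59 + 32 = 91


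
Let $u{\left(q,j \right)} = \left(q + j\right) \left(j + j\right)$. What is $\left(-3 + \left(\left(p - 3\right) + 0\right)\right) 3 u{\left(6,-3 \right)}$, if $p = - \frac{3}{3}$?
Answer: $378$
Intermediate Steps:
$p = -1$ ($p = \left(-3\right) \frac{1}{3} = -1$)
$u{\left(q,j \right)} = 2 j \left(j + q\right)$ ($u{\left(q,j \right)} = \left(j + q\right) 2 j = 2 j \left(j + q\right)$)
$\left(-3 + \left(\left(p - 3\right) + 0\right)\right) 3 u{\left(6,-3 \right)} = \left(-3 + \left(\left(-1 - 3\right) + 0\right)\right) 3 \cdot 2 \left(-3\right) \left(-3 + 6\right) = \left(-3 + \left(-4 + 0\right)\right) 3 \cdot 2 \left(-3\right) 3 = \left(-3 - 4\right) 3 \left(-18\right) = \left(-7\right) \left(-54\right) = 378$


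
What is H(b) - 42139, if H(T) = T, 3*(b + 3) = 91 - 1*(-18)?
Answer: -126317/3 ≈ -42106.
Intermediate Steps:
b = 100/3 (b = -3 + (91 - 1*(-18))/3 = -3 + (91 + 18)/3 = -3 + (⅓)*109 = -3 + 109/3 = 100/3 ≈ 33.333)
H(b) - 42139 = 100/3 - 42139 = -126317/3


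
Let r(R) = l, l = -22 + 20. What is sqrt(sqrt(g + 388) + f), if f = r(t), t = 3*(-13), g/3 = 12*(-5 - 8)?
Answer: sqrt(-2 + 4*I*sqrt(5)) ≈ 1.8928 + 2.3627*I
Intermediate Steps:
g = -468 (g = 3*(12*(-5 - 8)) = 3*(12*(-13)) = 3*(-156) = -468)
t = -39
l = -2
r(R) = -2
f = -2
sqrt(sqrt(g + 388) + f) = sqrt(sqrt(-468 + 388) - 2) = sqrt(sqrt(-80) - 2) = sqrt(4*I*sqrt(5) - 2) = sqrt(-2 + 4*I*sqrt(5))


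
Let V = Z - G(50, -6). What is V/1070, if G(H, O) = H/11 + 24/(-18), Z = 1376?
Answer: 22651/17655 ≈ 1.2830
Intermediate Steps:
G(H, O) = -4/3 + H/11 (G(H, O) = H*(1/11) + 24*(-1/18) = H/11 - 4/3 = -4/3 + H/11)
V = 45302/33 (V = 1376 - (-4/3 + (1/11)*50) = 1376 - (-4/3 + 50/11) = 1376 - 1*106/33 = 1376 - 106/33 = 45302/33 ≈ 1372.8)
V/1070 = (45302/33)/1070 = (45302/33)*(1/1070) = 22651/17655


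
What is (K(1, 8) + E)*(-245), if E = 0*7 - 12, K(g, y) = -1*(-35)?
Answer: -5635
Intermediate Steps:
K(g, y) = 35
E = -12 (E = 0 - 12 = -12)
(K(1, 8) + E)*(-245) = (35 - 12)*(-245) = 23*(-245) = -5635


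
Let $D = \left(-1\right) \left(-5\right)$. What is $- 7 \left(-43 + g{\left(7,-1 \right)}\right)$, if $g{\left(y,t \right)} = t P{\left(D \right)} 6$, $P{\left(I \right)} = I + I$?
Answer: $721$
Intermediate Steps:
$D = 5$
$P{\left(I \right)} = 2 I$
$g{\left(y,t \right)} = 60 t$ ($g{\left(y,t \right)} = t 2 \cdot 5 \cdot 6 = t 10 \cdot 6 = 10 t 6 = 60 t$)
$- 7 \left(-43 + g{\left(7,-1 \right)}\right) = - 7 \left(-43 + 60 \left(-1\right)\right) = - 7 \left(-43 - 60\right) = \left(-7\right) \left(-103\right) = 721$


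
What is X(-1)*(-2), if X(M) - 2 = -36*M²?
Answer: 68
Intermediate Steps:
X(M) = 2 - 36*M²
X(-1)*(-2) = (2 - 36*(-1)²)*(-2) = (2 - 36*1)*(-2) = (2 - 36)*(-2) = -34*(-2) = 68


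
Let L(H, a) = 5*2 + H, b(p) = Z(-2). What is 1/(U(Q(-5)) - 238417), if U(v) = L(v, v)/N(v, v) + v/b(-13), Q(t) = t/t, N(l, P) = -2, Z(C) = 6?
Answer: -3/715267 ≈ -4.1942e-6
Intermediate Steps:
b(p) = 6
Q(t) = 1
L(H, a) = 10 + H
U(v) = -5 - v/3 (U(v) = (10 + v)/(-2) + v/6 = (10 + v)*(-½) + v*(⅙) = (-5 - v/2) + v/6 = -5 - v/3)
1/(U(Q(-5)) - 238417) = 1/((-5 - ⅓*1) - 238417) = 1/((-5 - ⅓) - 238417) = 1/(-16/3 - 238417) = 1/(-715267/3) = -3/715267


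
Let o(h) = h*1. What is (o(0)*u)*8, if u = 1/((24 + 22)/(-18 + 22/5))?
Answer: 0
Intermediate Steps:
o(h) = h
u = -34/115 (u = 1/(46/(-18 + 22*(1/5))) = 1/(46/(-18 + 22/5)) = 1/(46/(-68/5)) = 1/(46*(-5/68)) = 1/(-115/34) = -34/115 ≈ -0.29565)
(o(0)*u)*8 = (0*(-34/115))*8 = 0*8 = 0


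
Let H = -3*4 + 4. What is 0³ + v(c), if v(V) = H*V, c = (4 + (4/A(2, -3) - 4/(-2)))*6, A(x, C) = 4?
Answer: -336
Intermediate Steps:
H = -8 (H = -12 + 4 = -8)
c = 42 (c = (4 + (4/4 - 4/(-2)))*6 = (4 + (4*(¼) - 4*(-½)))*6 = (4 + (1 + 2))*6 = (4 + 3)*6 = 7*6 = 42)
v(V) = -8*V
0³ + v(c) = 0³ - 8*42 = 0 - 336 = -336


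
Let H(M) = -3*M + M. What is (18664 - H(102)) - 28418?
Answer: -9550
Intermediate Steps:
H(M) = -2*M
(18664 - H(102)) - 28418 = (18664 - (-2)*102) - 28418 = (18664 - 1*(-204)) - 28418 = (18664 + 204) - 28418 = 18868 - 28418 = -9550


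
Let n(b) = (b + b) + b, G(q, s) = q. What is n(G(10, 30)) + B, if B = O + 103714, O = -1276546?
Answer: -1172802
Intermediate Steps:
n(b) = 3*b (n(b) = 2*b + b = 3*b)
B = -1172832 (B = -1276546 + 103714 = -1172832)
n(G(10, 30)) + B = 3*10 - 1172832 = 30 - 1172832 = -1172802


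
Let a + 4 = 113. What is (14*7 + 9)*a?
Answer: 11663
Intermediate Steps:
a = 109 (a = -4 + 113 = 109)
(14*7 + 9)*a = (14*7 + 9)*109 = (98 + 9)*109 = 107*109 = 11663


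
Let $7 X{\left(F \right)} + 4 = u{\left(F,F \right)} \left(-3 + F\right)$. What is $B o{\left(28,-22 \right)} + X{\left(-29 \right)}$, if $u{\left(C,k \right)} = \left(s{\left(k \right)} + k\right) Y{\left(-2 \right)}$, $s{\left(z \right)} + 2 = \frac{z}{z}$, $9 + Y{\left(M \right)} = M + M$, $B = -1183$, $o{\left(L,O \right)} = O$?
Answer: $\frac{169698}{7} \approx 24243.0$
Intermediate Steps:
$Y{\left(M \right)} = -9 + 2 M$ ($Y{\left(M \right)} = -9 + \left(M + M\right) = -9 + 2 M$)
$s{\left(z \right)} = -1$ ($s{\left(z \right)} = -2 + \frac{z}{z} = -2 + 1 = -1$)
$u{\left(C,k \right)} = 13 - 13 k$ ($u{\left(C,k \right)} = \left(-1 + k\right) \left(-9 + 2 \left(-2\right)\right) = \left(-1 + k\right) \left(-9 - 4\right) = \left(-1 + k\right) \left(-13\right) = 13 - 13 k$)
$X{\left(F \right)} = - \frac{4}{7} + \frac{\left(-3 + F\right) \left(13 - 13 F\right)}{7}$ ($X{\left(F \right)} = - \frac{4}{7} + \frac{\left(13 - 13 F\right) \left(-3 + F\right)}{7} = - \frac{4}{7} + \frac{\left(-3 + F\right) \left(13 - 13 F\right)}{7}$)
$B o{\left(28,-22 \right)} + X{\left(-29 \right)} = \left(-1183\right) \left(-22\right) - \left(\frac{1551}{7} + \frac{10933}{7}\right) = 26026 - \frac{12484}{7} = \frac{169698}{7}$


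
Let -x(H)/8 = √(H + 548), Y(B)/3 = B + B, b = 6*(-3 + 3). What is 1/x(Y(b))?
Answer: -√137/2192 ≈ -0.0053397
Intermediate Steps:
b = 0 (b = 6*0 = 0)
Y(B) = 6*B (Y(B) = 3*(B + B) = 3*(2*B) = 6*B)
x(H) = -8*√(548 + H) (x(H) = -8*√(H + 548) = -8*√(548 + H))
1/x(Y(b)) = 1/(-8*√(548 + 6*0)) = 1/(-8*√(548 + 0)) = 1/(-16*√137) = -√137/2192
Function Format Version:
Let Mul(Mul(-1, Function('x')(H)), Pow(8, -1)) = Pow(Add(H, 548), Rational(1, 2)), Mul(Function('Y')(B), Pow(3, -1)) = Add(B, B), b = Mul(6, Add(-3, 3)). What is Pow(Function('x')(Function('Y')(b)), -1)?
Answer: Mul(Rational(-1, 2192), Pow(137, Rational(1, 2))) ≈ -0.0053397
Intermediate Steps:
b = 0 (b = Mul(6, 0) = 0)
Function('Y')(B) = Mul(6, B) (Function('Y')(B) = Mul(3, Add(B, B)) = Mul(3, Mul(2, B)) = Mul(6, B))
Function('x')(H) = Mul(-8, Pow(Add(548, H), Rational(1, 2))) (Function('x')(H) = Mul(-8, Pow(Add(H, 548), Rational(1, 2))) = Mul(-8, Pow(Add(548, H), Rational(1, 2))))
Pow(Function('x')(Function('Y')(b)), -1) = Pow(Mul(-8, Pow(Add(548, Mul(6, 0)), Rational(1, 2))), -1) = Pow(Mul(-8, Pow(Add(548, 0), Rational(1, 2))), -1) = Pow(Mul(-8, Pow(548, Rational(1, 2))), -1) = Pow(Mul(-8, Mul(2, Pow(137, Rational(1, 2)))), -1) = Pow(Mul(-16, Pow(137, Rational(1, 2))), -1) = Mul(Rational(-1, 2192), Pow(137, Rational(1, 2)))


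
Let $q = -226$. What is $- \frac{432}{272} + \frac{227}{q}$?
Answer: $- \frac{9961}{3842} \approx -2.5927$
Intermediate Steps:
$- \frac{432}{272} + \frac{227}{q} = - \frac{432}{272} + \frac{227}{-226} = \left(-432\right) \frac{1}{272} + 227 \left(- \frac{1}{226}\right) = - \frac{27}{17} - \frac{227}{226} = - \frac{9961}{3842}$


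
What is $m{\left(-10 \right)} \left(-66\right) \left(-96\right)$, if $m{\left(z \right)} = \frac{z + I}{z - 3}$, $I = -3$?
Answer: $6336$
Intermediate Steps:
$m{\left(z \right)} = 1$ ($m{\left(z \right)} = \frac{z - 3}{z - 3} = \frac{-3 + z}{-3 + z} = 1$)
$m{\left(-10 \right)} \left(-66\right) \left(-96\right) = 1 \left(-66\right) \left(-96\right) = \left(-66\right) \left(-96\right) = 6336$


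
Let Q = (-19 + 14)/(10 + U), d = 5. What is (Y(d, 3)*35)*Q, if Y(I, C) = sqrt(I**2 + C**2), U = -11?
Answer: 175*sqrt(34) ≈ 1020.4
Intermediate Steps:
Y(I, C) = sqrt(C**2 + I**2)
Q = 5 (Q = (-19 + 14)/(10 - 11) = -5/(-1) = -5*(-1) = 5)
(Y(d, 3)*35)*Q = (sqrt(3**2 + 5**2)*35)*5 = (sqrt(9 + 25)*35)*5 = (sqrt(34)*35)*5 = (35*sqrt(34))*5 = 175*sqrt(34)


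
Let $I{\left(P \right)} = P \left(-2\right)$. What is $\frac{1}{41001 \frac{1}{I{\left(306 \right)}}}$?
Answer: $- \frac{204}{13667} \approx -0.014926$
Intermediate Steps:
$I{\left(P \right)} = - 2 P$
$\frac{1}{41001 \frac{1}{I{\left(306 \right)}}} = \frac{1}{41001 \frac{1}{\left(-2\right) 306}} = \frac{1}{41001 \frac{1}{-612}} = \frac{1}{41001 \left(- \frac{1}{612}\right)} = \frac{1}{- \frac{13667}{204}} = - \frac{204}{13667}$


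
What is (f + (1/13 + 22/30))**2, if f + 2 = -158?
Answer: 963605764/38025 ≈ 25341.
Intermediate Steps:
f = -160 (f = -2 - 158 = -160)
(f + (1/13 + 22/30))**2 = (-160 + (1/13 + 22/30))**2 = (-160 + (1*(1/13) + 22*(1/30)))**2 = (-160 + (1/13 + 11/15))**2 = (-160 + 158/195)**2 = (-31042/195)**2 = 963605764/38025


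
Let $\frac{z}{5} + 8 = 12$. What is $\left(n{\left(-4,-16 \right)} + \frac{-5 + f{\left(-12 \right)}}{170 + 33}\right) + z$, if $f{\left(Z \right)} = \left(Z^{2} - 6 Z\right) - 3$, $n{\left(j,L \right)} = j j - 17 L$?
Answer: $\frac{62732}{203} \approx 309.02$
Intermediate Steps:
$z = 20$ ($z = -40 + 5 \cdot 12 = -40 + 60 = 20$)
$n{\left(j,L \right)} = j^{2} - 17 L$
$f{\left(Z \right)} = -3 + Z^{2} - 6 Z$
$\left(n{\left(-4,-16 \right)} + \frac{-5 + f{\left(-12 \right)}}{170 + 33}\right) + z = \left(\left(\left(-4\right)^{2} - -272\right) + \frac{-5 - \left(-69 - 144\right)}{170 + 33}\right) + 20 = \left(\left(16 + 272\right) + \frac{-5 + \left(-3 + 144 + 72\right)}{203}\right) + 20 = \left(288 + \left(-5 + 213\right) \frac{1}{203}\right) + 20 = \left(288 + 208 \cdot \frac{1}{203}\right) + 20 = \left(288 + \frac{208}{203}\right) + 20 = \frac{58672}{203} + 20 = \frac{62732}{203}$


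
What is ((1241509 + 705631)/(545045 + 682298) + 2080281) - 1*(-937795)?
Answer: 284939723016/94411 ≈ 3.0181e+6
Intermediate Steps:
((1241509 + 705631)/(545045 + 682298) + 2080281) - 1*(-937795) = (1947140/1227343 + 2080281) + 937795 = (1947140*(1/1227343) + 2080281) + 937795 = (149780/94411 + 2080281) + 937795 = 196401559271/94411 + 937795 = 284939723016/94411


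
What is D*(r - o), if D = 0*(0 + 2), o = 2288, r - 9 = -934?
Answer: 0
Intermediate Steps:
r = -925 (r = 9 - 934 = -925)
D = 0 (D = 0*2 = 0)
D*(r - o) = 0*(-925 - 1*2288) = 0*(-925 - 2288) = 0*(-3213) = 0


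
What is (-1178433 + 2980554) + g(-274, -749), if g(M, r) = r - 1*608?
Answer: 1800764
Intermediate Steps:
g(M, r) = -608 + r (g(M, r) = r - 608 = -608 + r)
(-1178433 + 2980554) + g(-274, -749) = (-1178433 + 2980554) + (-608 - 749) = 1802121 - 1357 = 1800764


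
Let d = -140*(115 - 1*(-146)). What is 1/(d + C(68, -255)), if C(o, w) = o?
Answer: -1/36472 ≈ -2.7418e-5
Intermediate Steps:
d = -36540 (d = -140*(115 + 146) = -140*261 = -36540)
1/(d + C(68, -255)) = 1/(-36540 + 68) = 1/(-36472) = -1/36472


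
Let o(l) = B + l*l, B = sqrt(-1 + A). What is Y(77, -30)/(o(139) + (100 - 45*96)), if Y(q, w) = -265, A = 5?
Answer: -265/15103 ≈ -0.017546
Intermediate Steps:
B = 2 (B = sqrt(-1 + 5) = sqrt(4) = 2)
o(l) = 2 + l**2 (o(l) = 2 + l*l = 2 + l**2)
Y(77, -30)/(o(139) + (100 - 45*96)) = -265/((2 + 139**2) + (100 - 45*96)) = -265/((2 + 19321) + (100 - 4320)) = -265/(19323 - 4220) = -265/15103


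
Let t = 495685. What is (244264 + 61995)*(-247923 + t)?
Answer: 75879342358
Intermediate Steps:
(244264 + 61995)*(-247923 + t) = (244264 + 61995)*(-247923 + 495685) = 306259*247762 = 75879342358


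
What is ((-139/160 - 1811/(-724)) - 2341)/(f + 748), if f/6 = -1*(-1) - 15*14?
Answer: 67748079/14653760 ≈ 4.6233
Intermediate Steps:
f = -1254 (f = 6*(-1*(-1) - 15*14) = 6*(1 - 210) = 6*(-209) = -1254)
((-139/160 - 1811/(-724)) - 2341)/(f + 748) = ((-139/160 - 1811/(-724)) - 2341)/(-1254 + 748) = ((-139*1/160 - 1811*(-1/724)) - 2341)/(-506) = ((-139/160 + 1811/724) - 2341)*(-1/506) = (47281/28960 - 2341)*(-1/506) = -67748079/28960*(-1/506) = 67748079/14653760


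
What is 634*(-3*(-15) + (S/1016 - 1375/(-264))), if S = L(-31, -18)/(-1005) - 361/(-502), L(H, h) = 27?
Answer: 8158389728717/256291080 ≈ 31833.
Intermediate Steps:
S = 116417/168170 (S = 27/(-1005) - 361/(-502) = 27*(-1/1005) - 361*(-1/502) = -9/335 + 361/502 = 116417/168170 ≈ 0.69226)
634*(-3*(-15) + (S/1016 - 1375/(-264))) = 634*(-3*(-15) + ((116417/168170)/1016 - 1375/(-264))) = 634*(45 + ((116417/168170)*(1/1016) - 1375*(-1/264))) = 634*(45 + (116417/170860720 + 125/24)) = 634*(45 + 2670048001/512582160) = 634*(25736245201/512582160) = 8158389728717/256291080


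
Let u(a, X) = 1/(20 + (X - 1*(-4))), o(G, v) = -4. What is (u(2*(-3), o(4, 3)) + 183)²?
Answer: 13402921/400 ≈ 33507.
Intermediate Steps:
u(a, X) = 1/(24 + X) (u(a, X) = 1/(20 + (X + 4)) = 1/(20 + (4 + X)) = 1/(24 + X))
(u(2*(-3), o(4, 3)) + 183)² = (1/(24 - 4) + 183)² = (1/20 + 183)² = (3661/20)² = 13402921/400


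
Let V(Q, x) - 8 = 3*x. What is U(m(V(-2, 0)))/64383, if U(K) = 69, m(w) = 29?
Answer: 23/21461 ≈ 0.0010717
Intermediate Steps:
V(Q, x) = 8 + 3*x
U(m(V(-2, 0)))/64383 = 69/64383 = 69*(1/64383) = 23/21461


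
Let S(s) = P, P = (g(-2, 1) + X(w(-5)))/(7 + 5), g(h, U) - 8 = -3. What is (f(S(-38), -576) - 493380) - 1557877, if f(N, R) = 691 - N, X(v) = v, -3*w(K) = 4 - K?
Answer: -12303397/6 ≈ -2.0506e+6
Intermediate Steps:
w(K) = -4/3 + K/3 (w(K) = -(4 - K)/3 = -4/3 + K/3)
g(h, U) = 5 (g(h, U) = 8 - 3 = 5)
P = ⅙ (P = (5 + (-4/3 + (⅓)*(-5)))/(7 + 5) = (5 + (-4/3 - 5/3))/12 = (5 - 3)*(1/12) = 2*(1/12) = ⅙ ≈ 0.16667)
S(s) = ⅙
(f(S(-38), -576) - 493380) - 1557877 = ((691 - 1*⅙) - 493380) - 1557877 = ((691 - ⅙) - 493380) - 1557877 = (4145/6 - 493380) - 1557877 = -2956135/6 - 1557877 = -12303397/6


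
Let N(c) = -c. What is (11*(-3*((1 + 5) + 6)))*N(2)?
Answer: 792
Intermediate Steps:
(11*(-3*((1 + 5) + 6)))*N(2) = (11*(-3*((1 + 5) + 6)))*(-1*2) = (11*(-3*(6 + 6)))*(-2) = (11*(-3*12))*(-2) = (11*(-36))*(-2) = -396*(-2) = 792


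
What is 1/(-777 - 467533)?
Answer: -1/468310 ≈ -2.1353e-6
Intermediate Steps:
1/(-777 - 467533) = 1/(-468310) = -1/468310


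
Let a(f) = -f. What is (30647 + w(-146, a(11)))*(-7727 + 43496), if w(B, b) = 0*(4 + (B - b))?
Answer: 1096212543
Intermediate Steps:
w(B, b) = 0 (w(B, b) = 0*(4 + B - b) = 0)
(30647 + w(-146, a(11)))*(-7727 + 43496) = (30647 + 0)*(-7727 + 43496) = 30647*35769 = 1096212543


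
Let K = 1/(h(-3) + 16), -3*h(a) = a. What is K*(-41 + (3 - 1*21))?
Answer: -59/17 ≈ -3.4706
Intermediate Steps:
h(a) = -a/3
K = 1/17 (K = 1/(-⅓*(-3) + 16) = 1/(1 + 16) = 1/17 ≈ 0.058824)
K*(-41 + (3 - 1*21)) = (-41 + (3 - 1*21))/17 = (-41 + (3 - 21))/17 = (-41 - 18)/17 = (1/17)*(-59) = -59/17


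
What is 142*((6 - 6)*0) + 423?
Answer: 423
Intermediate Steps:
142*((6 - 6)*0) + 423 = 142*(0*0) + 423 = 142*0 + 423 = 0 + 423 = 423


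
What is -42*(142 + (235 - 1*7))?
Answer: -15540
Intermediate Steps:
-42*(142 + (235 - 1*7)) = -42*(142 + (235 - 7)) = -42*(142 + 228) = -42*370 = -15540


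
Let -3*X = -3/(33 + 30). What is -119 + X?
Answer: -7496/63 ≈ -118.98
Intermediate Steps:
X = 1/63 (X = -(-1)/(33 + 30) = -(-1)/63 = -1/3*(-1/21) = 1/63 ≈ 0.015873)
-119 + X = -119 + 1/63 = -7496/63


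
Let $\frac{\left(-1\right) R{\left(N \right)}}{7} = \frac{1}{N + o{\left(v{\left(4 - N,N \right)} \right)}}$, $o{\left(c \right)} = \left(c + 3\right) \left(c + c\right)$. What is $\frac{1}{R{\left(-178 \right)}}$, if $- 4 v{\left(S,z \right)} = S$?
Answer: $- \frac{7379}{14} \approx -527.07$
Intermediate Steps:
$v{\left(S,z \right)} = - \frac{S}{4}$
$o{\left(c \right)} = 2 c \left(3 + c\right)$ ($o{\left(c \right)} = \left(3 + c\right) 2 c = 2 c \left(3 + c\right)$)
$R{\left(N \right)} = - \frac{7}{N + 2 \left(-1 + \frac{N}{4}\right) \left(2 + \frac{N}{4}\right)}$ ($R{\left(N \right)} = - \frac{7}{N + 2 \left(- \frac{4 - N}{4}\right) \left(3 - \frac{4 - N}{4}\right)} = - \frac{7}{N + 2 \left(-1 + \frac{N}{4}\right) \left(3 + \left(-1 + \frac{N}{4}\right)\right)} = - \frac{7}{N + 2 \left(-1 + \frac{N}{4}\right) \left(2 + \frac{N}{4}\right)}$)
$\frac{1}{R{\left(-178 \right)}} = \frac{1}{\left(-56\right) \frac{1}{-32 + \left(-178\right)^{2} + 12 \left(-178\right)}} = \frac{1}{\left(-56\right) \frac{1}{-32 + 31684 - 2136}} = \frac{1}{\left(-56\right) \frac{1}{29516}} = \frac{1}{- \frac{14}{7379}} = - \frac{7379}{14}$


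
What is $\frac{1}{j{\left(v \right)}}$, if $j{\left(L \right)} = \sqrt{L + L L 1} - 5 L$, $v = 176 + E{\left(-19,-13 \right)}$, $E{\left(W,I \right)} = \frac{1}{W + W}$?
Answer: $- \frac{19}{16045} - \frac{19 \sqrt{199867}}{35764305} \approx -0.0014217$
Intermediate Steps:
$E{\left(W,I \right)} = \frac{1}{2 W}$
$v = \frac{6687}{38}$ ($v = 176 + \frac{1}{2 \left(-19\right)} = 176 + \frac{1}{2} \left(- \frac{1}{19}\right) = 176 - \frac{1}{38} = \frac{6687}{38} \approx 175.97$)
$j{\left(L \right)} = \sqrt{L + L^{2}} - 5 L$ ($j{\left(L \right)} = \sqrt{L + L^{2} \cdot 1} - 5 L = \sqrt{L + L^{2}} - 5 L$)
$\frac{1}{j{\left(v \right)}} = \frac{1}{\sqrt{\frac{6687 \left(1 + \frac{6687}{38}\right)}{38}} - \frac{33435}{38}} = \frac{1}{\sqrt{\frac{6687}{38} \cdot \frac{6725}{38}} - \frac{33435}{38}} = \frac{1}{\sqrt{\frac{44970075}{1444}} - \frac{33435}{38}} = \frac{1}{\frac{15 \sqrt{199867}}{38} - \frac{33435}{38}} = \frac{1}{- \frac{33435}{38} + \frac{15 \sqrt{199867}}{38}}$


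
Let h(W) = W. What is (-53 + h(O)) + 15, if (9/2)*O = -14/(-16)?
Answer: -1361/36 ≈ -37.806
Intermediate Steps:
O = 7/36 (O = 2*(-14/(-16))/9 = 2*(-14*(-1/16))/9 = (2/9)*(7/8) = 7/36 ≈ 0.19444)
(-53 + h(O)) + 15 = (-53 + 7/36) + 15 = -1901/36 + 15 = -1361/36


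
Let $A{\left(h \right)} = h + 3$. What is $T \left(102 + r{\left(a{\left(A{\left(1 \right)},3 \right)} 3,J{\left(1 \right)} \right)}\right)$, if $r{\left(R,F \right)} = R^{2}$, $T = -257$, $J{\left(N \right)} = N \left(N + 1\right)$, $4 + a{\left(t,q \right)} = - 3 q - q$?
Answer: $-618342$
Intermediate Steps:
$A{\left(h \right)} = 3 + h$
$a{\left(t,q \right)} = -4 - 4 q$
$J{\left(N \right)} = N \left(1 + N\right)$
$T \left(102 + r{\left(a{\left(A{\left(1 \right)},3 \right)} 3,J{\left(1 \right)} \right)}\right) = - 257 \left(102 + \left(\left(-4 - 12\right) 3\right)^{2}\right) = - 257 \left(102 + \left(\left(-16\right) 3\right)^{2}\right) = - 257 \left(102 + \left(-48\right)^{2}\right) = - 257 \left(102 + 2304\right) = \left(-257\right) 2406 = -618342$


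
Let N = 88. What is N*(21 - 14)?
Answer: 616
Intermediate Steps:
N*(21 - 14) = 88*(21 - 14) = 88*7 = 616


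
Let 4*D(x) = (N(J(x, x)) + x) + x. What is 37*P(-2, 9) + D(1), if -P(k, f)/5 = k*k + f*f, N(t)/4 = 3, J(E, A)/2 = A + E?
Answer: -31443/2 ≈ -15722.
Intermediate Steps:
J(E, A) = 2*A + 2*E (J(E, A) = 2*(A + E) = 2*A + 2*E)
N(t) = 12 (N(t) = 4*3 = 12)
P(k, f) = -5*f² - 5*k² (P(k, f) = -5*(k*k + f*f) = -5*(k² + f²) = -5*(f² + k²) = -5*f² - 5*k²)
D(x) = 3 + x/2 (D(x) = ((12 + x) + x)/4 = (12 + 2*x)/4 = 3 + x/2)
37*P(-2, 9) + D(1) = 37*(-5*9² - 5*(-2)²) + (3 + (½)*1) = 37*(-5*81 - 5*4) + (3 + ½) = 37*(-405 - 20) + 7/2 = 37*(-425) + 7/2 = -15725 + 7/2 = -31443/2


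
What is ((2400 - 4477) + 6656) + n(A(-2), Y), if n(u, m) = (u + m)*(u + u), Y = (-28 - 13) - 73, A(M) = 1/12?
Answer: 328321/72 ≈ 4560.0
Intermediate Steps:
A(M) = 1/12
Y = -114 (Y = -41 - 73 = -114)
n(u, m) = 2*u*(m + u) (n(u, m) = (m + u)*(2*u) = 2*u*(m + u))
((2400 - 4477) + 6656) + n(A(-2), Y) = ((2400 - 4477) + 6656) + 2*(1/12)*(-114 + 1/12) = (-2077 + 6656) + 2*(1/12)*(-1367/12) = 4579 - 1367/72 = 328321/72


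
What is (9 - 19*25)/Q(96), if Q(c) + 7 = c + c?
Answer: -466/185 ≈ -2.5189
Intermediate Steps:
Q(c) = -7 + 2*c (Q(c) = -7 + (c + c) = -7 + 2*c)
(9 - 19*25)/Q(96) = (9 - 19*25)/(-7 + 2*96) = (9 - 475)/(-7 + 192) = -466/185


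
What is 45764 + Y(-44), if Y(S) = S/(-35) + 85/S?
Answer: 70475521/1540 ≈ 45763.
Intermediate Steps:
Y(S) = 85/S - S/35 (Y(S) = S*(-1/35) + 85/S = -S/35 + 85/S = 85/S - S/35)
45764 + Y(-44) = 45764 + (85/(-44) - 1/35*(-44)) = 45764 + (85*(-1/44) + 44/35) = 45764 + (-85/44 + 44/35) = 45764 - 1039/1540 = 70475521/1540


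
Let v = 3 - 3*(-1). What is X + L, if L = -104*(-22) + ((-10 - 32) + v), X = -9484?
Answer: -7232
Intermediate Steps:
v = 6 (v = 3 + 3 = 6)
L = 2252 (L = -104*(-22) + ((-10 - 32) + 6) = 2288 + (-42 + 6) = 2288 - 36 = 2252)
X + L = -9484 + 2252 = -7232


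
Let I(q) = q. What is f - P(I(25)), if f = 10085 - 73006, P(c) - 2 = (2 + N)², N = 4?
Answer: -62959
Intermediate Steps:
P(c) = 38 (P(c) = 2 + (2 + 4)² = 2 + 6² = 2 + 36 = 38)
f = -62921
f - P(I(25)) = -62921 - 1*38 = -62921 - 38 = -62959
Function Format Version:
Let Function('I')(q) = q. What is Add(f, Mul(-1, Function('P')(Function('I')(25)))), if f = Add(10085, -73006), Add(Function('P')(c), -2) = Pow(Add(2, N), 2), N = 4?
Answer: -62959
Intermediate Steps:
Function('P')(c) = 38 (Function('P')(c) = Add(2, Pow(Add(2, 4), 2)) = Add(2, Pow(6, 2)) = Add(2, 36) = 38)
f = -62921
Add(f, Mul(-1, Function('P')(Function('I')(25)))) = Add(-62921, Mul(-1, 38)) = Add(-62921, -38) = -62959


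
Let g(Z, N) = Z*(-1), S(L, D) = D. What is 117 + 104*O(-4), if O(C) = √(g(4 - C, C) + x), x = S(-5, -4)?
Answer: 117 + 208*I*√3 ≈ 117.0 + 360.27*I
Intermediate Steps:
g(Z, N) = -Z
x = -4
O(C) = √(-8 + C) (O(C) = √(-(4 - C) - 4) = √((-4 + C) - 4) = √(-8 + C))
117 + 104*O(-4) = 117 + 104*√(-8 - 4) = 117 + 104*√(-12) = 117 + 104*(2*I*√3) = 117 + 208*I*√3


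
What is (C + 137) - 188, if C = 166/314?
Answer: -7924/157 ≈ -50.471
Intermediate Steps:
C = 83/157 (C = 166*(1/314) = 83/157 ≈ 0.52866)
(C + 137) - 188 = (83/157 + 137) - 188 = 21592/157 - 188 = -7924/157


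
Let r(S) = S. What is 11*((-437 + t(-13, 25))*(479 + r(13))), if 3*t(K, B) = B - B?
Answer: -2365044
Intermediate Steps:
t(K, B) = 0 (t(K, B) = (B - B)/3 = (1/3)*0 = 0)
11*((-437 + t(-13, 25))*(479 + r(13))) = 11*((-437 + 0)*(479 + 13)) = 11*(-437*492) = 11*(-215004) = -2365044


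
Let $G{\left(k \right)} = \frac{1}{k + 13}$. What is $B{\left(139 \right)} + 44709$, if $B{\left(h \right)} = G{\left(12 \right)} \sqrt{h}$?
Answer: $44709 + \frac{\sqrt{139}}{25} \approx 44710.0$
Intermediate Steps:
$G{\left(k \right)} = \frac{1}{13 + k}$
$B{\left(h \right)} = \frac{\sqrt{h}}{25}$ ($B{\left(h \right)} = \frac{\sqrt{h}}{13 + 12} = \frac{\sqrt{h}}{25}$)
$B{\left(139 \right)} + 44709 = \frac{\sqrt{139}}{25} + 44709 = 44709 + \frac{\sqrt{139}}{25}$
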